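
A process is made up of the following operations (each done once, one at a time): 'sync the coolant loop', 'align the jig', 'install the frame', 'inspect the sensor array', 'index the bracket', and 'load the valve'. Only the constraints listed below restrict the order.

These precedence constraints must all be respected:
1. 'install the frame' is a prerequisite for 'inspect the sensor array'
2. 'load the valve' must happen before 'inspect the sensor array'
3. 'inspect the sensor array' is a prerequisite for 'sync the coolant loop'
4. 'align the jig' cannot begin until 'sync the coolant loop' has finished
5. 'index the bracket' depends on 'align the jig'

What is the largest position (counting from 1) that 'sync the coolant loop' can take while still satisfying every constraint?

Following every chain forward from 'sync the coolant loop', the operations that must come later are 'align the jig', 'index the bracket' — 2 of them.
With 2 mandatory successors out of 6 operations total, the latest slot for 'sync the coolant loop' is 6−2 = 4, and it's reachable by doing all non-successors before 'sync the coolant loop'.

4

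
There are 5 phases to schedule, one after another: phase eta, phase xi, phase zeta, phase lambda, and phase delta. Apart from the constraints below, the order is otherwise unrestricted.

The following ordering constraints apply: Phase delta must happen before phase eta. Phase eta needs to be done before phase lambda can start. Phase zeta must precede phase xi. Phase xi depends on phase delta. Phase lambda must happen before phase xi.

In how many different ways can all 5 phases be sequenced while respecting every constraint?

4

2 phases have no prerequisites (phase zeta, phase delta), so any of them could come first.
Enumerating by repeatedly choosing an available phase (one whose prerequisites are all placed) gives 4 distinct complete orderings.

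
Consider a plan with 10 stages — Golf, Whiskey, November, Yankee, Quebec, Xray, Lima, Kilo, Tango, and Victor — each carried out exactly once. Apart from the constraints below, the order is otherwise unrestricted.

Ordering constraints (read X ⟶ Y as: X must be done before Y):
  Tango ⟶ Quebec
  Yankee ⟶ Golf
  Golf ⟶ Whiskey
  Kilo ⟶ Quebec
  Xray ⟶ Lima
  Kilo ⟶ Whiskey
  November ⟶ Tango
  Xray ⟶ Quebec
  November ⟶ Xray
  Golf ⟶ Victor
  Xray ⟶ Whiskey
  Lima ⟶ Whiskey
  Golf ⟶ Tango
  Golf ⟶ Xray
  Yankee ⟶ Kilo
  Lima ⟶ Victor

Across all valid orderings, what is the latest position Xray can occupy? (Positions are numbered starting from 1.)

Following every chain forward from Xray, the stages that must come later are Whiskey, Quebec, Lima, Victor — 4 of them.
So at least 4 stages follow Xray, putting Xray no later than position 6. That position is achievable by scheduling everything else first.

6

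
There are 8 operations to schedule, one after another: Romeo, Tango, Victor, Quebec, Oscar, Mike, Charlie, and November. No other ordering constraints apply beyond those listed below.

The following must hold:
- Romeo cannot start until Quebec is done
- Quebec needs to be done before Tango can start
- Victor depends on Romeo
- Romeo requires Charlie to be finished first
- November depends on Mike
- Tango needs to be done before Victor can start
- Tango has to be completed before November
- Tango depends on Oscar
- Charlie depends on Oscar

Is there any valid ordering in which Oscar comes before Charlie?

Yes

Every valid ordering already has Oscar before Charlie (the constraints require it), so in particular at least one does.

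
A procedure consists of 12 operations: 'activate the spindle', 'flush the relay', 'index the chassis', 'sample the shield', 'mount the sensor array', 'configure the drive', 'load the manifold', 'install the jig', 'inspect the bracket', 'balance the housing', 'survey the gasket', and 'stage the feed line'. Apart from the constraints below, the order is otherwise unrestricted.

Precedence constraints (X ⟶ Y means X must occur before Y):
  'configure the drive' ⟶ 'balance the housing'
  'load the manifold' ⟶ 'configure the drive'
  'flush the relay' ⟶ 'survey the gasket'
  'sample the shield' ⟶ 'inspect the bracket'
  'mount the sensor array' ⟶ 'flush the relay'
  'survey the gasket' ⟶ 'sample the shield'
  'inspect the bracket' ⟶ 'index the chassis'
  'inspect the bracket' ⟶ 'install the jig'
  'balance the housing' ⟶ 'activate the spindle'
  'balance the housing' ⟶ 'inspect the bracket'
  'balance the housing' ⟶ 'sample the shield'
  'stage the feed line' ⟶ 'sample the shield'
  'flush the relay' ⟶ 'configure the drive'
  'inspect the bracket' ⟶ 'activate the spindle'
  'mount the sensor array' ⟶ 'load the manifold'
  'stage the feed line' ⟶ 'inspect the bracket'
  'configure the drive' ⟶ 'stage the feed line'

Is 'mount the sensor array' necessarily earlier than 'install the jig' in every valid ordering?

Chaining the stated constraints: 'mount the sensor array' → 'flush the relay' → 'survey the gasket' → 'sample the shield' → 'inspect the bracket' → 'install the jig'.
So 'mount the sensor array' must precede 'install the jig' in any valid ordering.

Yes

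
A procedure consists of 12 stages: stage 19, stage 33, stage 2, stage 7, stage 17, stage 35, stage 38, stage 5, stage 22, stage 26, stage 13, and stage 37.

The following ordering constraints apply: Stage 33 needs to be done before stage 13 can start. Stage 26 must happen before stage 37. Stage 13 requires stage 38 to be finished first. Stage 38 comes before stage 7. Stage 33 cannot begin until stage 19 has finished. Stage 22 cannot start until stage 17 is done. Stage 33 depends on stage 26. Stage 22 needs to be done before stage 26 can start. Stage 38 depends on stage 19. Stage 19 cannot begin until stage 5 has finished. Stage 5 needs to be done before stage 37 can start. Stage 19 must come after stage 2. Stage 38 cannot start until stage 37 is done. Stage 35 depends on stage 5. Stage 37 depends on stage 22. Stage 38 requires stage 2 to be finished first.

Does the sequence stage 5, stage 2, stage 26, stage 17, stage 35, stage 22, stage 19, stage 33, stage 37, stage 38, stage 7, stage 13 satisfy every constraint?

Here stage 22 comes after stage 26.
Since stage 22 is required before stage 26, the ordering is invalid.

No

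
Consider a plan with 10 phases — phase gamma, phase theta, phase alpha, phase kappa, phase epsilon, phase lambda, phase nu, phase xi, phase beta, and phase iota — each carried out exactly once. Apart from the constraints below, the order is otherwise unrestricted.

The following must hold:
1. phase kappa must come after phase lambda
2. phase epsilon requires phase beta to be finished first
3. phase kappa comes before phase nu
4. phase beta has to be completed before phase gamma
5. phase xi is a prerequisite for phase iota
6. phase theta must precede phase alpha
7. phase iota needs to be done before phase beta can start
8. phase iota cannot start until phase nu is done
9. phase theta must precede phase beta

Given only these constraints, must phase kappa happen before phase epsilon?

Yes

Tracing the constraints gives a chain: phase kappa → phase nu → phase iota → phase beta → phase epsilon.
Hence phase kappa necessarily comes before phase epsilon.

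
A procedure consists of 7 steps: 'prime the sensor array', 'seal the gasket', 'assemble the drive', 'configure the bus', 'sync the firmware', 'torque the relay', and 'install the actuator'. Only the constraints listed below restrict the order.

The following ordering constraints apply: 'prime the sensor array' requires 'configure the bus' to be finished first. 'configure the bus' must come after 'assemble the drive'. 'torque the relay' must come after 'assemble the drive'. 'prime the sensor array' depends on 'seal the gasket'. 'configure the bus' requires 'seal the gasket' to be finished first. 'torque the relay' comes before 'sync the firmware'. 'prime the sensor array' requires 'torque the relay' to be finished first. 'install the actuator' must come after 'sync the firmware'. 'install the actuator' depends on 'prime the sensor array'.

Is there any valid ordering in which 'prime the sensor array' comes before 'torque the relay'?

Following 'torque the relay' → 'prime the sensor array', 'torque the relay' must precede 'prime the sensor array' in every valid ordering.
So no valid ordering can have 'prime the sensor array' before 'torque the relay'.

No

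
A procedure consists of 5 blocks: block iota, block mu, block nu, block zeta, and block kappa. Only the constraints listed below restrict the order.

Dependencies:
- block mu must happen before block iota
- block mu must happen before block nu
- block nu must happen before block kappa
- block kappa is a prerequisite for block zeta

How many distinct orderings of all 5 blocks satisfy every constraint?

Only block mu has no prerequisites, so it must go first.
Counting all ways to extend the partial order to a total order gives 4.

4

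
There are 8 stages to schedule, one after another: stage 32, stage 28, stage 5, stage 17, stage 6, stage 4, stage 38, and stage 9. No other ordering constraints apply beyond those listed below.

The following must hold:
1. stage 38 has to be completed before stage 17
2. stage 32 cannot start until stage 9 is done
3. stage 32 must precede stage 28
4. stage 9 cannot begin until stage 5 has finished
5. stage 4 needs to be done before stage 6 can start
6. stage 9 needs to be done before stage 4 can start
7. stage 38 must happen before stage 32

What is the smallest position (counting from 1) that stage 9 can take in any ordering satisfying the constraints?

The only stage forced before stage 9 (directly or transitively) is stage 5.
With 1 mandatory predecessor, the earliest stage 9 can sit is position 1+1 = 2, and placing just that one first achieves it.

2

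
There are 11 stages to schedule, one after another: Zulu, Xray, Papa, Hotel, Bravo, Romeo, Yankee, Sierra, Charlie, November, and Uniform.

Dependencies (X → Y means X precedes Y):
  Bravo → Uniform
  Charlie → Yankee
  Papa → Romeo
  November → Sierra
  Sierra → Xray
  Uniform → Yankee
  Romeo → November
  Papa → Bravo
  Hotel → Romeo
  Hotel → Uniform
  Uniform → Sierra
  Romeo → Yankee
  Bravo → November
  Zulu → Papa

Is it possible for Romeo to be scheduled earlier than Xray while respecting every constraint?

The constraints force Romeo before Xray, so yes — every valid ordering has Romeo earlier.

Yes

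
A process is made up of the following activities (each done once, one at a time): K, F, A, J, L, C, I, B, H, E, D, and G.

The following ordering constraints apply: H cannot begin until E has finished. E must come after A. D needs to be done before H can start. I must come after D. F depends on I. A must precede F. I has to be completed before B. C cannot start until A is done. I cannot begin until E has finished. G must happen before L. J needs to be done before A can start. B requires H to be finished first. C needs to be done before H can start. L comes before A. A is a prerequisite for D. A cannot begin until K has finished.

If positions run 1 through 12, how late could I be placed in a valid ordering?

10

Following every chain forward from I, the activities that must come later are F, B — 2 of them.
So at least 2 activities follow I, putting I no later than position 10. That position is achievable by scheduling everything else first.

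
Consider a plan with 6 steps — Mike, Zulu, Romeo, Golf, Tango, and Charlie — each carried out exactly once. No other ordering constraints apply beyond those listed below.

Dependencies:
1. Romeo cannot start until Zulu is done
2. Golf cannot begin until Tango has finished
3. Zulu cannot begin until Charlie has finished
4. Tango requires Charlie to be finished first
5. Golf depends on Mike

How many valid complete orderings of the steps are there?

26

The steps with no prerequisites are Mike, Charlie; any of them can be placed first.
Counting all ways to extend the partial order to a total order gives 26.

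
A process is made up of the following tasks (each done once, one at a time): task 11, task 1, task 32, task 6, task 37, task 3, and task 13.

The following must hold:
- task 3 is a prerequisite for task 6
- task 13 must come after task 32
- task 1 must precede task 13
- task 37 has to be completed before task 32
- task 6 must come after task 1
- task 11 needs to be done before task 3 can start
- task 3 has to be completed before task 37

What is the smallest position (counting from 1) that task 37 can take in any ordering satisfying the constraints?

3

Working backwards through the constraints from task 37, its full set of required predecessors is task 11, task 3 — 2 of them.
With 2 mandatory predecessors, the earliest task 37 can sit is position 2+1 = 3, and placing just those 2 first achieves it.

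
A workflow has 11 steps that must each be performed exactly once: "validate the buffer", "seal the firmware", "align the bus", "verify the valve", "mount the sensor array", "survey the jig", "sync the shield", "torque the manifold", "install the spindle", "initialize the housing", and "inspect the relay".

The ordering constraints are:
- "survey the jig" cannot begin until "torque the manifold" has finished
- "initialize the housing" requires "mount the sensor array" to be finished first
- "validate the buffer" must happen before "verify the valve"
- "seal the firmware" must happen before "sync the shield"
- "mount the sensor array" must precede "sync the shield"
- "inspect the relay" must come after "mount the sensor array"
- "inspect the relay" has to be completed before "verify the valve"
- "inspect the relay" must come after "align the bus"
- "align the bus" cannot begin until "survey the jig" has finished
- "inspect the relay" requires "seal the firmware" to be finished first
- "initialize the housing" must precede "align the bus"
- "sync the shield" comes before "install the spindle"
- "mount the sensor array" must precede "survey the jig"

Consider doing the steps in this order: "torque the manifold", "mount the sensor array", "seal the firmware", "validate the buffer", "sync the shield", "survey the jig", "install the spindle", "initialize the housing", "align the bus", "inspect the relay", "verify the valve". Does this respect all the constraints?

Going through the constraints one by one, each required predecessor appears earlier in the sequence than its dependent — e.g. "mount the sensor array" (position 2) is before "inspect the relay" (position 10), as required.

Yes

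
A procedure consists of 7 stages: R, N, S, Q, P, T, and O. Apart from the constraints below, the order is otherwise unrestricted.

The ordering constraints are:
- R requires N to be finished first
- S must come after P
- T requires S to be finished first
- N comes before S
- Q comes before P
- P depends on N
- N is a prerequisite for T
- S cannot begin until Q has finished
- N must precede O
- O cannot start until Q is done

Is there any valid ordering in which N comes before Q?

Nothing in the constraints forces Q before N — there is no chain from Q to N.
That means at least one valid schedule has N before Q.

Yes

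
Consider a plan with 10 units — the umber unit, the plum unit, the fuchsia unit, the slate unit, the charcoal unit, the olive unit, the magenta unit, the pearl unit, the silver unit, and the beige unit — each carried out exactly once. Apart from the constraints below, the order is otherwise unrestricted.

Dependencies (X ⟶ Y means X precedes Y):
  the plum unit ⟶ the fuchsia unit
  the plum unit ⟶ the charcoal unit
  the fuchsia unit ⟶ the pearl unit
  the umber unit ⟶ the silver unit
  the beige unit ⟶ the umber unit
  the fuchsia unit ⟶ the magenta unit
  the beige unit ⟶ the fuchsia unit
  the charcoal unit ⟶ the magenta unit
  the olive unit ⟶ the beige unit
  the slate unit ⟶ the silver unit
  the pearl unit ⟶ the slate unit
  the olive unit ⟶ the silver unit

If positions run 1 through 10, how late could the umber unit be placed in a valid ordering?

The only unit forced after the umber unit (directly or by a chain) is the silver unit.
With 1 mandatory successor out of 10 units total, the latest slot for the umber unit is 10−1 = 9, and it's reachable by doing all non-successors before the umber unit.

9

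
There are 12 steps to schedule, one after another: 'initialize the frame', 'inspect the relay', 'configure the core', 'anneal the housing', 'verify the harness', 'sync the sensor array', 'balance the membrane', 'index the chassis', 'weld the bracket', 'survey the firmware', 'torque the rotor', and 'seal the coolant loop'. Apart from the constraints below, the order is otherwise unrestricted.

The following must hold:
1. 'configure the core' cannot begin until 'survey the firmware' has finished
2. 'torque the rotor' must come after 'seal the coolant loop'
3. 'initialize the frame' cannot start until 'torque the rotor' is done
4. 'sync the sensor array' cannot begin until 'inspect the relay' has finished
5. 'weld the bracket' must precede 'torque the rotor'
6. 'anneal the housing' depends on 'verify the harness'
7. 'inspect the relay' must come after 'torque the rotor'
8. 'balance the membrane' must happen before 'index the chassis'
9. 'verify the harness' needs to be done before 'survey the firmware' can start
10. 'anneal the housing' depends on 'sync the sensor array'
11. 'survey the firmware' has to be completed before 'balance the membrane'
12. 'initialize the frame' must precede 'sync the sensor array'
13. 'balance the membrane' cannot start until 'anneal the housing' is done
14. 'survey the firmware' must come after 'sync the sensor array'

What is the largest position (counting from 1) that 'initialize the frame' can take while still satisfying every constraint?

Following every chain forward from 'initialize the frame', the steps that must come later are 'configure the core', 'anneal the housing', 'sync the sensor array', 'balance the membrane', 'index the chassis', 'survey the firmware' — 6 of them.
So at least 6 steps follow 'initialize the frame', putting 'initialize the frame' no later than position 6. That position is achievable by scheduling everything else first.

6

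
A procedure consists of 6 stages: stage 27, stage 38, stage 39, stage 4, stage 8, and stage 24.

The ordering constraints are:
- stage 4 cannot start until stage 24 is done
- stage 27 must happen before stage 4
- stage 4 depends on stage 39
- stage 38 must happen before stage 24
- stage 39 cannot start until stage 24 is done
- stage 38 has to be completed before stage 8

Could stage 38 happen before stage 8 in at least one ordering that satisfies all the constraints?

The constraints force stage 38 before stage 8, so yes — every valid ordering has stage 38 earlier.

Yes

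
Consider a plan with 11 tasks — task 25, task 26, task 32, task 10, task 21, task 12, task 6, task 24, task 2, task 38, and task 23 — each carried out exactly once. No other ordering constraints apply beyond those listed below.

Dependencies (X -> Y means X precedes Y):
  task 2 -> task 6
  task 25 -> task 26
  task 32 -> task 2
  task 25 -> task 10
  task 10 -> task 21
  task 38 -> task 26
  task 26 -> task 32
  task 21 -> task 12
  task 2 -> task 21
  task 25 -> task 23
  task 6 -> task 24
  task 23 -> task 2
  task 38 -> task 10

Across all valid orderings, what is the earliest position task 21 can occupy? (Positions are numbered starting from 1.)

8

Every task that must precede task 21 has to come before it. Tracing all chains that end at task 21, those tasks are: task 25, task 26, task 32, task 10, task 2, task 38, task 23 — 7 in total.
So at minimum 7 tasks come before task 21, putting task 21 no earlier than position 8. That position is achievable by scheduling exactly those predecessors first.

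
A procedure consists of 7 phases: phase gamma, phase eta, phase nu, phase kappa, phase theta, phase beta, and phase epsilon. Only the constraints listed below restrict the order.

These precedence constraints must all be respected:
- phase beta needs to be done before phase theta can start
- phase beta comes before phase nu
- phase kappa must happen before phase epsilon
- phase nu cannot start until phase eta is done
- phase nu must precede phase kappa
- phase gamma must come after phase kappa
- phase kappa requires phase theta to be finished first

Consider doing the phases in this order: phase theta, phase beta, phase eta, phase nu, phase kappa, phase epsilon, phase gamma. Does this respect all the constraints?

In the proposed order, phase theta appears before phase beta.
Since phase beta is required before phase theta, the ordering is invalid.

No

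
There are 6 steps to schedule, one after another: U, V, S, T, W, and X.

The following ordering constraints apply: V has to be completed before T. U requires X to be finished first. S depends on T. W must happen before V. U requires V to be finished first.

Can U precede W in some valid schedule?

Following W → V → U, W must precede U in every valid ordering.
Hence U can never be scheduled before W.

No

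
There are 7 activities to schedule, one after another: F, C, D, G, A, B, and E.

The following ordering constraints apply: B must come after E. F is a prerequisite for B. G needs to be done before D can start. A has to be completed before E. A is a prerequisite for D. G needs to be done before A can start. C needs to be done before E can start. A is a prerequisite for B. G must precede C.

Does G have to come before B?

Following the dependencies: G → A → B.
That forces G before B in every valid schedule.

Yes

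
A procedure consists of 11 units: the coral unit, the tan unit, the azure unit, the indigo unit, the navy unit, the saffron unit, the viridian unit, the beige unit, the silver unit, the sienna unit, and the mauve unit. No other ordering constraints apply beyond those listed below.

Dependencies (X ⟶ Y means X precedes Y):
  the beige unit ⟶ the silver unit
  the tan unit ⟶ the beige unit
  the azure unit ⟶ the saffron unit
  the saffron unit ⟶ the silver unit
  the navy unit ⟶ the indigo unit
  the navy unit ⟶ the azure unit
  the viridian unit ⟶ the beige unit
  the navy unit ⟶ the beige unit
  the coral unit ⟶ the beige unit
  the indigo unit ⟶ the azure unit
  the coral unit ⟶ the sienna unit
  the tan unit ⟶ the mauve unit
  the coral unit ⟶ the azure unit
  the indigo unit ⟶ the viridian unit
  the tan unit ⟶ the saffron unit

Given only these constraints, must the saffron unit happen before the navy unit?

No

In fact the dependencies run the other way: the navy unit → the azure unit → the saffron unit.
So the saffron unit never precedes the navy unit.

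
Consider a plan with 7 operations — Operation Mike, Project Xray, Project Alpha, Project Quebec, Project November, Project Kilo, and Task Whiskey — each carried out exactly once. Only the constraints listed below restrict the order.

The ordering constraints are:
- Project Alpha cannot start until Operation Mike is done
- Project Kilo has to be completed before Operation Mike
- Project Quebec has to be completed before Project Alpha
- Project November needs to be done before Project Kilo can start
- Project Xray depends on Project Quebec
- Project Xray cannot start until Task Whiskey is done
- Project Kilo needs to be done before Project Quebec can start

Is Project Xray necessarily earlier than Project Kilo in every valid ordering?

No

The constraints actually force Project Kilo before Project Xray (via Project Kilo → Project Quebec → Project Xray), not the other way around.
So Project Xray never precedes Project Kilo.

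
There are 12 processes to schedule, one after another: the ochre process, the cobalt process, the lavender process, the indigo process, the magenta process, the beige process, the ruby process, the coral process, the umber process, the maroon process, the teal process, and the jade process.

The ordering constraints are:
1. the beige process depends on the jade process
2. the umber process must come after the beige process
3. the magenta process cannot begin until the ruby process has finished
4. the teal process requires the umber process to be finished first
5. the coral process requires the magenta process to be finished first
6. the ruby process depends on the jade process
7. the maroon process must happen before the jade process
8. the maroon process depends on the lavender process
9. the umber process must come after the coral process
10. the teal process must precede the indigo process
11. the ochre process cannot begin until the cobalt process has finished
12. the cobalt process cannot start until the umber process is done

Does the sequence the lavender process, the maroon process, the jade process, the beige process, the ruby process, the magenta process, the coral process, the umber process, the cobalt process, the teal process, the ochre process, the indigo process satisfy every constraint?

Every stated constraint is respected: the beige process sits at position 4, ahead of the umber process at position 8, and each of the other listed pairs likewise has the predecessor earlier in the sequence.

Yes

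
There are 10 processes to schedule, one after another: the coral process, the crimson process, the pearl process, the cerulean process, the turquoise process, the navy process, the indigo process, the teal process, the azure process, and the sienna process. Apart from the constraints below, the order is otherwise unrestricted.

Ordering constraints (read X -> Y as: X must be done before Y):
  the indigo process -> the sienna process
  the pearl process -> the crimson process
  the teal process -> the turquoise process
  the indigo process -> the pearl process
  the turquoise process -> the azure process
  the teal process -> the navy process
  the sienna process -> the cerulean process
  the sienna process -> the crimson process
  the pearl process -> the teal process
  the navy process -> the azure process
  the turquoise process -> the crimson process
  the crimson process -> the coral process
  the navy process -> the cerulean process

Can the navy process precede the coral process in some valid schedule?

Nothing in the constraints forces the coral process before the navy process — there is no chain from the coral process to the navy process.
That means at least one valid schedule has the navy process before the coral process.

Yes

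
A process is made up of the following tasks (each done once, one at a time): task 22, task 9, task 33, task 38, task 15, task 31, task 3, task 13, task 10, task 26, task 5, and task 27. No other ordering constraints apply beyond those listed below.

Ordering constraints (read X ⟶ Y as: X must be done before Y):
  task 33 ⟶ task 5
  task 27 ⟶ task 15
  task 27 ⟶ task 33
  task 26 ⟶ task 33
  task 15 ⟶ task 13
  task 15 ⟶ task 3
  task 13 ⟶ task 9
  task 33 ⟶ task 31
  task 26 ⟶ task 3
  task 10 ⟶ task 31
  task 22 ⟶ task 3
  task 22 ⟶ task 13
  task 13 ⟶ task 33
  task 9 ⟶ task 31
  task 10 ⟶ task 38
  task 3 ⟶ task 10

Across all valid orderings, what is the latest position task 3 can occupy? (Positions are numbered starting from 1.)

The tasks that are forced after task 3, directly or by a chain of constraints, are task 38, task 31, task 10. That's 3 tasks.
So at least 3 tasks follow task 3, putting task 3 no later than position 9. That position is achievable by scheduling everything else first.

9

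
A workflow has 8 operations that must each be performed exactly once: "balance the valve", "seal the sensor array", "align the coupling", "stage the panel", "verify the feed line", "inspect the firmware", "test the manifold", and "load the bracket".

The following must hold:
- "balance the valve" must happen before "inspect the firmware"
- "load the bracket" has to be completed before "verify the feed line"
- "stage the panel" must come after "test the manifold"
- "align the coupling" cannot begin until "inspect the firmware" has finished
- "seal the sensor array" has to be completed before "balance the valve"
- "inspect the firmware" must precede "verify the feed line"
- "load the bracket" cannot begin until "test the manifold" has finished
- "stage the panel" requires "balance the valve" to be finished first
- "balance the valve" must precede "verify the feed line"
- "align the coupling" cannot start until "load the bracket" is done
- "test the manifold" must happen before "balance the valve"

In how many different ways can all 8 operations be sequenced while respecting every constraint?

64

The operations with no prerequisites are "seal the sensor array", "test the manifold"; any of them can be placed first.
Systematically extending each partial ordering one operation at a time and counting, there are 64 complete orderings.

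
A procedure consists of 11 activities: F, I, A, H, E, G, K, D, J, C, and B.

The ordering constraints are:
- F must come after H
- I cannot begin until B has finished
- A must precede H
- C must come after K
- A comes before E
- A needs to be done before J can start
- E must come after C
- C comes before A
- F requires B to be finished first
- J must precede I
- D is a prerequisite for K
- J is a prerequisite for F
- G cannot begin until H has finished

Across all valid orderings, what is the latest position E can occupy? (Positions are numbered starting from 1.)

11

No constraint forces any activity after E, so it can be placed last, in position 11.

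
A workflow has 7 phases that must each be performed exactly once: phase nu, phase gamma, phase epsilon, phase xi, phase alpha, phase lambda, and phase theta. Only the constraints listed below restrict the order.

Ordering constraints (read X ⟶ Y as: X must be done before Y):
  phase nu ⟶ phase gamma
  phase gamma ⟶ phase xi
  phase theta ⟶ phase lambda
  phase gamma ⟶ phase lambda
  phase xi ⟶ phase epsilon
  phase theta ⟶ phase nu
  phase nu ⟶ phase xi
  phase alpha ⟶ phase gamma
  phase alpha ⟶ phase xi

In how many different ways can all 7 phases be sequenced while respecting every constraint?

2 phases have no prerequisites (phase alpha, phase theta), so any of them could come first.
Enumerating by repeatedly choosing an available phase (one whose prerequisites are all placed) gives 9 distinct complete orderings.

9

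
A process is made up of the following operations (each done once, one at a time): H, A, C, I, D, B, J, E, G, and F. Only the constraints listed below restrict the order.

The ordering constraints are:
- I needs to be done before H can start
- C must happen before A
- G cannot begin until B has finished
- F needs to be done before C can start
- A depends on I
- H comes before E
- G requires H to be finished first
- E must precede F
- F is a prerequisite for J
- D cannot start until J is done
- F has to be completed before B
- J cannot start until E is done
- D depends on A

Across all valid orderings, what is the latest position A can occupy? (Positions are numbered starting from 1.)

9

The only operation forced after A (directly or by a chain) is D.
So at least 1 operation follows A, putting A no later than position 9. That position is achievable by scheduling everything else first.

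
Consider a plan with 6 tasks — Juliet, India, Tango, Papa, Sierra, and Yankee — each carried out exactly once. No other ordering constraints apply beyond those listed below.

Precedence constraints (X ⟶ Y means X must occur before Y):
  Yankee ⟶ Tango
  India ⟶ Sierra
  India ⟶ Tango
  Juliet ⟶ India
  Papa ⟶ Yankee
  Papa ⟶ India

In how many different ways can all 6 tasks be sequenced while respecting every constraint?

The tasks with no prerequisites are Juliet, Papa; any of them can be placed first.
Counting all ways to extend the partial order to a total order gives 12.

12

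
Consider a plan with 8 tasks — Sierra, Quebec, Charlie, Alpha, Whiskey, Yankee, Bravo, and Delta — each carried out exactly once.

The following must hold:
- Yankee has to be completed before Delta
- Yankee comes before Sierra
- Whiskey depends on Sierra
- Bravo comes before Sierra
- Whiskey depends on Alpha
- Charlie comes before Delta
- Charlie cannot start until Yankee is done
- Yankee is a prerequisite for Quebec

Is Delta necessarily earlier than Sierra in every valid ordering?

Nothing in the constraints links Delta and Sierra; they are unordered relative to each other.
There exist valid orderings with Sierra before Delta, so Delta is not required to come first.

No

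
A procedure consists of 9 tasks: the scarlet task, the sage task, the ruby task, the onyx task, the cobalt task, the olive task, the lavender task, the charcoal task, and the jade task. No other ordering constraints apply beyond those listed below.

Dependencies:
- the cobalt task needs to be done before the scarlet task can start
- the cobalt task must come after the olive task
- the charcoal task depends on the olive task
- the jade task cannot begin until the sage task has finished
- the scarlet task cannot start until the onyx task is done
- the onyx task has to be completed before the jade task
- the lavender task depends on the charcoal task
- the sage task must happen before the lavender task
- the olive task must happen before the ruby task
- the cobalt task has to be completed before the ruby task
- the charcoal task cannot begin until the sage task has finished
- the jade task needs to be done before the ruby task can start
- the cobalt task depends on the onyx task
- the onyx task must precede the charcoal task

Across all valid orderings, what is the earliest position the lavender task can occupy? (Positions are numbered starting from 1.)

The tasks that are forced before the lavender task, directly or transitively, are the sage task, the onyx task, the olive task, the charcoal task. That's 4 tasks.
With 4 mandatory predecessors, the earliest the lavender task can sit is position 4+1 = 5, and placing just those 4 first achieves it.

5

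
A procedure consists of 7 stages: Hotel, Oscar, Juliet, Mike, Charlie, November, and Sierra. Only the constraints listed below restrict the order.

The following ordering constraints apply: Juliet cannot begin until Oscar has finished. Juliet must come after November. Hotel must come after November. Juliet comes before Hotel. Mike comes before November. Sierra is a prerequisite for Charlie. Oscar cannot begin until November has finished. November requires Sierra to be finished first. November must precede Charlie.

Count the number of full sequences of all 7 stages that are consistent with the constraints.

8

2 stages have no prerequisites (Mike, Sierra), so any of them could come first.
Systematically extending each partial ordering one stage at a time and counting, there are 8 complete orderings.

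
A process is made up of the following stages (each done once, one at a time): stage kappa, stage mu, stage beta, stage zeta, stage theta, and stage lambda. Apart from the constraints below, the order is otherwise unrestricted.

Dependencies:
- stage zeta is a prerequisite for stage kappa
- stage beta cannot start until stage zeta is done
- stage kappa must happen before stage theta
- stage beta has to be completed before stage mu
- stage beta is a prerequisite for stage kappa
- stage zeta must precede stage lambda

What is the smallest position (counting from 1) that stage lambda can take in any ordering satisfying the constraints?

The only stage forced before stage lambda (directly or transitively) is stage zeta.
So at minimum 1 stage comes before stage lambda, putting stage lambda no earlier than position 2. That position is achievable by scheduling exactly that predecessor first.

2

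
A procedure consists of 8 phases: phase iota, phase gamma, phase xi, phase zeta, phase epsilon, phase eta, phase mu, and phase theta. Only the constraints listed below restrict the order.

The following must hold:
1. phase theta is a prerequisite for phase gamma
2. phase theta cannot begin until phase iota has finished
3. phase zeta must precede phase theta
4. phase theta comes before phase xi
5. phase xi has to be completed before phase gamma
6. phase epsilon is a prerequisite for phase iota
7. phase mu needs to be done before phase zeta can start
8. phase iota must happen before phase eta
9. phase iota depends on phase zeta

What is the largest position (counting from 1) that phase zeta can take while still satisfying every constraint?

3

The phases that are forced after phase zeta, directly or by a chain of constraints, are phase iota, phase gamma, phase xi, phase eta, phase theta. That's 5 phases.
So at least 5 phases follow phase zeta, putting phase zeta no later than position 3. That position is achievable by scheduling everything else first.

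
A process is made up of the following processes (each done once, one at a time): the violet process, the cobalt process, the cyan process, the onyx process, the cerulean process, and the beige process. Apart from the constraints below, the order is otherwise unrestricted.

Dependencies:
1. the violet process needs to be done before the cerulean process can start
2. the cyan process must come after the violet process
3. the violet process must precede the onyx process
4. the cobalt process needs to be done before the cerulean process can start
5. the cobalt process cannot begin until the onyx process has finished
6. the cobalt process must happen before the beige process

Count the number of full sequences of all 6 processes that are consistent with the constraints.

10

The violet process is the only process with nothing required before it, so every ordering starts there.
Enumerating by repeatedly choosing an available process (one whose prerequisites are all placed) gives 10 distinct complete orderings.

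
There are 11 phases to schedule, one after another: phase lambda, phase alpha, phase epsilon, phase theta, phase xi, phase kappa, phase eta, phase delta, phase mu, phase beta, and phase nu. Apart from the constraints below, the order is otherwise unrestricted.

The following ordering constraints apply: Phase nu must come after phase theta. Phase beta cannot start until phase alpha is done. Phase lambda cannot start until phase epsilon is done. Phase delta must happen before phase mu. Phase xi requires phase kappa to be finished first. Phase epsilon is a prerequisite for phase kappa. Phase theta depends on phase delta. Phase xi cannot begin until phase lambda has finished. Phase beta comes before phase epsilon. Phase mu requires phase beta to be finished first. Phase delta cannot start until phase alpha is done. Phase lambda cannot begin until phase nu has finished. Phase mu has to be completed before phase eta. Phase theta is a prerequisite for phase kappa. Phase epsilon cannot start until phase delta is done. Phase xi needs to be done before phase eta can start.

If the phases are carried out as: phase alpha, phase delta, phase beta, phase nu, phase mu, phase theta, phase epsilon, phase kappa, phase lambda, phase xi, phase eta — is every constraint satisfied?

No

Here phase theta comes after phase nu.
Since phase theta is required before phase nu, the ordering is invalid.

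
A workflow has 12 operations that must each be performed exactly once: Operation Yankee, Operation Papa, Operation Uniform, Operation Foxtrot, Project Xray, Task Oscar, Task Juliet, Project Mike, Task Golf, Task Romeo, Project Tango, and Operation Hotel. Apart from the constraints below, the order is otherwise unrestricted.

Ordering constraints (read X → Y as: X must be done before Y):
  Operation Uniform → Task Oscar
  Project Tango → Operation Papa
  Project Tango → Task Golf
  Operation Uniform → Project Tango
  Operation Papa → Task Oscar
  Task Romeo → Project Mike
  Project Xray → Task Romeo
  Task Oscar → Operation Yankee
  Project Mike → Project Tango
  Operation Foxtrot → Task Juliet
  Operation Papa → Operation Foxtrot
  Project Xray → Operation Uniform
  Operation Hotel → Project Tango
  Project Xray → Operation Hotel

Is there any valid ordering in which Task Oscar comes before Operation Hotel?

No

There is a dependency chain Operation Hotel → Project Tango → Operation Papa → Task Oscar, so Task Oscar always comes after Operation Hotel.
Hence Task Oscar can never be scheduled before Operation Hotel.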